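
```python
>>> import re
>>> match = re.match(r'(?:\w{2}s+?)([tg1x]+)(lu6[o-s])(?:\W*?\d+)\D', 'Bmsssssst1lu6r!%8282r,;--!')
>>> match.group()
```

`match` is anchored at position 0; if the pattern doesn't fit there, it returns None.
The match spans [0:21] → 'Bmsssssst1lu6r!%8282r'.

'Bmsssssst1lu6r!%8282r'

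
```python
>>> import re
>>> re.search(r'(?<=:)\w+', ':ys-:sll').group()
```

'ys'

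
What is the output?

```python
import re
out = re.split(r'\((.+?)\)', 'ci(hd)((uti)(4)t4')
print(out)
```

['ci', 'hd', '', '(uti', '', '4', 't4']

Matches to split on: at [2:6] → '(hd)'; at [6:12] → '((uti)'; at [12:15] → '(4)'.
The group in the pattern means `split` returns the separators' captures alongside the pieces.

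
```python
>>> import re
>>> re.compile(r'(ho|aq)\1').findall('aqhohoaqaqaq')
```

A backreference is literal: `\1` must see the identical characters the first group matched.
`findall` collects group 1 from each match (2 total).

['ho', 'aq']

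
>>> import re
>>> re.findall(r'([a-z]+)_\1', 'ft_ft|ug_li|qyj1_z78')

A backreference is literal: `\1` must see the identical characters the first group matched.
Walking the string: at [0:5] match 'ft_ft', group 1 = 'ft'.
`findall` collects group 1 from the one match (1 total).

['ft']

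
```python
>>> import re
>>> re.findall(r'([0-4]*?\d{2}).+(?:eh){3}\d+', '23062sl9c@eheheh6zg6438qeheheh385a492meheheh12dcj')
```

Pattern: zero or more of a character in [0-4] (lazy), then exactly 2 of a digit (captured); then one or more of any character; then the literal 'eh' repeated 3 times, then one or more of a digit.
Scanning left to right: at [0:46] match '23062sl9c@eheheh6zg6438qeheheh385a492meheheh12', group 1 = '23'.
One capturing group, so `findall` returns just the captured substring from the one match — 1 in all.

['23']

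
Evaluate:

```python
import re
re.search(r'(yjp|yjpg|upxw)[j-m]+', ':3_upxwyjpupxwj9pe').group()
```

`re.search` scans for the first position where the pattern succeeds.
The match spans [10:15] → 'upxwj'.
Captured: group 1 = 'upxw'.

'upxwj'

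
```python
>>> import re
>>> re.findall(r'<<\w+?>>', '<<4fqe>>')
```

['<<4fqe>>']

Matches: at [0:8] → '<<4fqe>>'.
`findall` yields the raw match text (1 of them) because the pattern has no groups.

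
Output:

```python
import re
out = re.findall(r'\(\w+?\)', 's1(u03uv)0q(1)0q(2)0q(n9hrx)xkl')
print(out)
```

['(u03uv)', '(1)', '(2)', '(n9hrx)']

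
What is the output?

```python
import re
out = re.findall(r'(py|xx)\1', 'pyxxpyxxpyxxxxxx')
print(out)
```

['xx']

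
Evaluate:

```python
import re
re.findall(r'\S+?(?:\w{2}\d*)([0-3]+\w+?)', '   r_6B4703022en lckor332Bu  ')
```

['2e', '2B']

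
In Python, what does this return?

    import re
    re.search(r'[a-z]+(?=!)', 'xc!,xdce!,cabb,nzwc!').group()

The `(?=…)`/`(?<=…)` assertion just peeks at neighbouring text; it doesn't advance the match position.
The match spans [0:2] → 'xc'.

'xc'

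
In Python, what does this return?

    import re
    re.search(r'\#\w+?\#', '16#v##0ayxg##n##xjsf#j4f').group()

Unlike `match`, `search` isn't anchored — it looks for the pattern anywhere in the string.
The match spans [2:5] → '#v#'.

'#v#'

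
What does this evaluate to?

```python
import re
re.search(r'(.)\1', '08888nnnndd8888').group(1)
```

'8'

The backreference `\1` re-matches whatever the first group consumed, character for character.
Unlike `match`, `search` isn't anchored — it looks for the pattern anywhere in the string.
The match spans [1:3] → '88'.
Captured: group 1 = '8'.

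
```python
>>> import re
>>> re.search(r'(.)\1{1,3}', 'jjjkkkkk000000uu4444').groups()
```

('j',)

The match spans [0:3] → 'jjj'.
Captured: group 1 = 'j'.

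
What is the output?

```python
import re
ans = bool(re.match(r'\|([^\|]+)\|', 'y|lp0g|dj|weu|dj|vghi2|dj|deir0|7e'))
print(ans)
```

`match` is anchored at position 0; if the pattern doesn't fit there, it returns None.
Here the pattern fails at index 0, so the call returns None, and `bool(None)` is False.

False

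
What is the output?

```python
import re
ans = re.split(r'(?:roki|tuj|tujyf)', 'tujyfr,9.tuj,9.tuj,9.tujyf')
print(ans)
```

Alternation tries branches left to right and keeps the first one that lets the overall match succeed at that position.
Matches to split on: at [0:3] → 'tuj'; at [9:12] → 'tuj'; at [15:18] → 'tuj'; at [21:24] → 'tuj'.
The string is cut at each match, leaving 5 pieces.

['', 'yfr,9.', ',9.', ',9.', 'yf']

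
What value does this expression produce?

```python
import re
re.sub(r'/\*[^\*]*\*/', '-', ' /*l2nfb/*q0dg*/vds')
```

Each match is replaced by '-'.

' /*l2nfb-vds'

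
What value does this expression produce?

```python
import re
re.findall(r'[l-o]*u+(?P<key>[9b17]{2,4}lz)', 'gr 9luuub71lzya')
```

['b71lz']

This matches zero or more of a character in [l-o], then one or more of the literal 'u'; then 2 to 4 of one of [9b17], then the literal 'lz' (captured as 'key').
Matches: at [4:13] match 'luuub71lz', group 1 = 'b71lz'.
With a single group, `findall` returns only what that group captured — 1 item.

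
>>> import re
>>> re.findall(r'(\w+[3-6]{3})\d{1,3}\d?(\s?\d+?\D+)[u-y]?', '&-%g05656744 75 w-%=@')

Pattern: one or more of a word character, then exactly 3 of a character in [3-6] (captured); then 1 to 3 of a digit, then optionally a digit; then optionally whitespace, then one or more of a digit (lazy), then one or more of a non-digit (captured); then optionally a character in [u-y].
Matches: at [3:21] match 'g05656744 75 w-%=@', groups = ('g05656', ' 75 w-%=@').
2 groups means the one result is a tuple of 2 captured strings — 1 here.

[('g05656', ' 75 w-%=@')]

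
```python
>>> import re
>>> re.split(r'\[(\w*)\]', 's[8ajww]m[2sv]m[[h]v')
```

With a capturing group present, the delimiter's captured portion is kept in the result list.

['s', '8ajww', 'm', '2sv', 'm[', 'h', 'v']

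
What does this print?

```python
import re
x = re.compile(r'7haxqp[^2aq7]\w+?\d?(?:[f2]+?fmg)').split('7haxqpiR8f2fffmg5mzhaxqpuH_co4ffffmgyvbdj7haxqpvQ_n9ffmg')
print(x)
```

Lazy quantifiers expand one character at a time until the remainder of the pattern can match.
Splitting on the pattern gives 3 pieces.

['', '5mzhaxqpuH_co4ffffmgyvbdj', '']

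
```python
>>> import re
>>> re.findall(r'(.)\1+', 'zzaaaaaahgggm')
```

The backreference `\1` re-matches whatever the first group consumed, character for character.
Walking the string: at [0:2] match 'zz', group 1 = 'z'; at [2:8] match 'aaaaaa', group 1 = 'a'; at [9:12] match 'ggg', group 1 = 'g'.
With a single group, `findall` returns only what that group captured — 3 items.

['z', 'a', 'g']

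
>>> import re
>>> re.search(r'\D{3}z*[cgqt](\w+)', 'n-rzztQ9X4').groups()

Pattern: exactly 3 of a non-digit, then zero or more of the literal 'z', then one of [cgqt]; then one or more of a word character (captured).
`search` walks the string left to right and returns the first match it finds.
The match spans [0:10] → 'n-rzztQ9X4'.
Captured: group 1 = 'Q9X4'.

('Q9X4',)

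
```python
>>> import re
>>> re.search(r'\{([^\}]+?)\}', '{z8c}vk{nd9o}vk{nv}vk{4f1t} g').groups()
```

('z8c',)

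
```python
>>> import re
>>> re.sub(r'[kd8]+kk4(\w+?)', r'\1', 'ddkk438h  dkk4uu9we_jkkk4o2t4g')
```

The pattern matches one or more of one of [kd8], then the literal 'kk4'; then one or more of a word character (lazy) (captured).
Matches: at [0:6] → 'ddkk43'; at [10:15] → 'dkk4u'; at [21:26] → 'kkk4o'.
Each match is replaced using the text its own group 1 captured.

'38h  uu9we_jo2t4g'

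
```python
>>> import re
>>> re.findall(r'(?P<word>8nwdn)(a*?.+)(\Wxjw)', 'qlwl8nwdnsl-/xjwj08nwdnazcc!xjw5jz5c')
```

[('8nwdn', 'sl-/xjwj08nwdnazcc', '!xjw')]

This matches the literal '8nw', then the literal 'dn' (captured as 'word'); then zero or more of a literal 'a' (lazy), then one or more of any character (captured); then a non-word character, then the literal 'xjw' (captured).
Matches: at [4:31] match '8nwdnsl-/xjwj08nwdnazcc!xjw', groups = ('8nwdn', 'sl-/xjwj08nwdnazcc', '!xjw').
3 groups means the one result is a tuple of 3 captured strings — 1 here.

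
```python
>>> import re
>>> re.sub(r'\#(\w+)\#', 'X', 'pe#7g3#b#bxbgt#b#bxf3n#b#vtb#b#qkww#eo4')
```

`sub` substitutes 'X' at each match site.

'peXbXbXbXbXeo4'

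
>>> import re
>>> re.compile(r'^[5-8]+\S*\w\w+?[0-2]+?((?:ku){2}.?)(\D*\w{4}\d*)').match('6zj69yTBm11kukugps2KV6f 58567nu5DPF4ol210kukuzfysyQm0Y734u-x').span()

Pattern: anchored at the start of the string; then one or more of a character in [5-8], then zero or more of a non-whitespace character; then a word character, then one or more of a word character (lazy); then one or more of a character in [0-2] (lazy); then the literal 'ku' repeated 2 times, then optionally any character (captured); then zero or more of a non-digit, then exactly 4 of a word character, then zero or more of a digit (captured).
With `match`, the pattern is implicitly anchored at the beginning.
The match spans [0:22] → '6zj69yTBm11kukugps2KV6'.
Captured: group 1 = 'kukug', group 2 = 'ps2KV6'.

(0, 22)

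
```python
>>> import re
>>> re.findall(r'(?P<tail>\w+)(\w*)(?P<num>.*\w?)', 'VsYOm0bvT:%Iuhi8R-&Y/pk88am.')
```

[('VsYOm0bvT', '', ':%Iuhi8R-&Y/pk88am.')]

This matches one or more of a word character (captured as 'tail'); then zero or more of a word character (captured); then zero or more of any character, then optionally a word character (captured as 'num').
Scanning left to right: at [0:28] match 'VsYOm0bvT:%Iuhi8R-&Y/pk88am.', groups = ('VsYOm0bvT', '', ':%Iuhi8R-&Y/pk88am.').
With 3 capturing groups, `findall` returns a 3-tuple per match.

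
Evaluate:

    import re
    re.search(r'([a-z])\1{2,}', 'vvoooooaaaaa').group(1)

'o'

The match spans [2:7] → 'ooooo'.
Captured: group 1 = 'o'.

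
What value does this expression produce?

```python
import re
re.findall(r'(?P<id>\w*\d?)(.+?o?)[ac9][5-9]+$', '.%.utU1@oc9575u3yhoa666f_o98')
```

Pattern: zero or more of a word character, then optionally a digit (captured as 'id'); then one or more of any character (lazy), then optionally the literal 'o' (captured); then one of [ac9], then one or more of a character in [5-9]; then anchored at the end.
Scanning left to right: at [0:28] match '.%.utU1@oc9575u3yhoa666f_o98', groups = ('', '.%.utU1@oc9575u3yhoa666f_o').
With 2 capturing groups, `findall` returns a 2-tuple per match.

[('', '.%.utU1@oc9575u3yhoa666f_o')]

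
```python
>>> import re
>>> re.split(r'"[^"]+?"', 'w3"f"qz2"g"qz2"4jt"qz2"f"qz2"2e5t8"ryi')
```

Matches to split on: at [2:5] → '"f"'; at [8:11] → '"g"'; at [14:19] → '"4jt"'; at [22:25] → '"f"'; at [28:35] → '"2e5t8"'.
`split` removes every match and returns the 6 fragments in between.

['w3', 'qz2', 'qz2', 'qz2', 'qz2', 'ryi']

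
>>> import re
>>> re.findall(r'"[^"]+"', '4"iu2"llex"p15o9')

['"iu2"']

Scanning left to right: at [1:6] → '"iu2"'.
With no groups in the pattern, `findall` gives back each whole match — 1 here.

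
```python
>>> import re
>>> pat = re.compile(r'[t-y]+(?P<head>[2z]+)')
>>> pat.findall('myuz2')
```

['z2']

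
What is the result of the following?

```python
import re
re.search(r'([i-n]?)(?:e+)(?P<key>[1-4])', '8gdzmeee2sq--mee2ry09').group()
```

This matches optionally a character in [i-n] (captured); then one or more of a literal 'e' (non-capturing group); then a character in [1-4] (captured as 'key').
Unlike `match`, `search` isn't anchored — it looks for the pattern anywhere in the string.
The match spans [4:9] → 'meee2'.
Captured: group 1 = 'm', group 2 = '2'.

'meee2'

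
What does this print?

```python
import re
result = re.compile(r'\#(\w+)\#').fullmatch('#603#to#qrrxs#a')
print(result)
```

`fullmatch` succeeds only if the pattern covers the string from start to end.
Here there's no way to consume every character, so the call returns None.

None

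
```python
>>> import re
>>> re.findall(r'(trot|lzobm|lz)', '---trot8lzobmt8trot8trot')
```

Alternation isn't longest-match — the leftmost alternative that fits at this position is chosen.
One capturing group, so `findall` returns just the captured substring from each match — 4 in all.

['trot', 'lzobm', 'trot', 'trot']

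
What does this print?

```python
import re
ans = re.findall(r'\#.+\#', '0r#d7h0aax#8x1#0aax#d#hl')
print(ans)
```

Scanning left to right: at [2:22] → '#d7h0aax#8x1#0aax#d#'.
No capturing groups, so `findall` returns the 1 full match string.

['#d7h0aax#8x1#0aax#d#']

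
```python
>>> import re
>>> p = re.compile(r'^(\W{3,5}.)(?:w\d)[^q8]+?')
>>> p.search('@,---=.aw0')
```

None

Pattern: anchored at the start of the string; then 3 to 5 of a non-word character, then any character (captured); then the literal 'w', then a digit (non-capturing group); then one or more of any character except [q8] (lazy).
Unlike `match`, `search` isn't anchored — it looks for the pattern anywhere in the string.
Here nothing in the string fits, so the call returns None.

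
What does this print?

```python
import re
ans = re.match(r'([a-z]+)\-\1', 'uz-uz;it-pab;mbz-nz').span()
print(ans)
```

A backreference is literal: `\1` must see the identical characters the first group matched.
`re.match` only tries the pattern at the start of the string.
The match spans [0:5] → 'uz-uz'.
Captured: group 1 = 'uz'.

(0, 5)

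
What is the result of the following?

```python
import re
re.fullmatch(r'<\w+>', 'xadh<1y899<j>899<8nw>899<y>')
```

None

`re.fullmatch` is like wrapping the pattern in `^…$` (in single-line mode).
Here the pattern can't cover the whole string, so the call returns None.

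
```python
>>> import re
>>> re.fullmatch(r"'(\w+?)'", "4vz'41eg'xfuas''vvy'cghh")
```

None

For `fullmatch`, every character of the input must be accounted for by the pattern.
Here there's no way to consume every character, so the call returns None.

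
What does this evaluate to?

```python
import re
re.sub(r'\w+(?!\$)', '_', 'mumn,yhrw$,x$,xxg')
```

'_,_w$,x$,_'

A negative assertion filters positions out without eating any characters.
Each match is replaced by '_'.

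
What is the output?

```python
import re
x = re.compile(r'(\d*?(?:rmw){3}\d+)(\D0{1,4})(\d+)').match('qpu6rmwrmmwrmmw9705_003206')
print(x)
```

None

With `match`, the pattern is implicitly anchored at the beginning.
Here position 0 doesn't satisfy it, so the call returns None.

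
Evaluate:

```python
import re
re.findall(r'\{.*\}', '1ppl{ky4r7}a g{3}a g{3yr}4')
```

Walking the string: at [4:25] → '{ky4r7}a g{3}a g{3yr}'.
`findall` yields the raw match text (1 of them) because the pattern has no groups.

['{ky4r7}a g{3}a g{3yr}']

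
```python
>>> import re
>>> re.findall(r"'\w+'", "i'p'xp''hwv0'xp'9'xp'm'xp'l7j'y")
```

["'p'", "'hwv0'", "'9'", "'m'", "'l7j'"]

Matches: at [1:4] → "'p'"; at [7:13] → "'hwv0'"; at [15:18] → "'9'"; at [20:23] → "'m'"; at [25:30] → "'l7j'".
Since nothing is captured, `findall` lists the 5 matched substrings directly.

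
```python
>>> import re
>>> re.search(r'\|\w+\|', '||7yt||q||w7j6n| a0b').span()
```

`re.search` tries every starting position until one works.
The match spans [1:6] → '|7yt|'.

(1, 6)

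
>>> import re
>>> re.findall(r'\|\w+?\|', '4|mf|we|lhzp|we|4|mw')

Scanning left to right: at [1:5] → '|mf|'; at [7:13] → '|lhzp|'; at [15:18] → '|4|'.
No capturing groups, so `findall` returns the 3 full match strings.

['|mf|', '|lhzp|', '|4|']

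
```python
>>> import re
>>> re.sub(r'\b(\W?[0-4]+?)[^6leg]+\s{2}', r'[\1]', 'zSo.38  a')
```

'zSo[.3]a'

Pattern: a word boundary (`\b`, zero-width); then optionally a non-word character, then one or more of a character in [0-4] (lazy) (captured); then one or more of any character except [6leg], then exactly 2 of whitespace.
Matches: at [3:8] → '.38  '.
The replacement refers to a captured group, so each match is rewritten using its own captured text.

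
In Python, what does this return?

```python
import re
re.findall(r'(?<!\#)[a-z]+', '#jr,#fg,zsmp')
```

['r', 'g', 'zsmp']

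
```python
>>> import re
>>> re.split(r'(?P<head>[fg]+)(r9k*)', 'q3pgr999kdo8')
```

Pattern: one or more of one of [fg] (captured as 'head'); then the literal 'r9', then zero or more of the literal 'k' (captured).
The group in the pattern means `split` returns the separators' captures alongside the pieces.

['q3p', 'g', 'r9', '99kdo8']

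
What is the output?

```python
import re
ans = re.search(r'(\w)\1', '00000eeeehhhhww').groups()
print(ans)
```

The match spans [0:2] → '00'.
Captured: group 1 = '0'.

('0',)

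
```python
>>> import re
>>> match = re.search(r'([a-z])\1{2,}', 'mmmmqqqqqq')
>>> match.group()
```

After group 1 captures some text, `\1` only succeeds where that same text appears again.
The match spans [0:4] → 'mmmm'.

'mmmm'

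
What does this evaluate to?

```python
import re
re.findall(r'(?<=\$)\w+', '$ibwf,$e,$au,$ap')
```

['ibwf', 'e', 'au', 'ap']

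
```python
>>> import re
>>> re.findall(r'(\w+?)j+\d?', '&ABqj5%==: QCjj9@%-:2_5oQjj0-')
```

This matches one or more of a word character (lazy) (captured); then one or more of the literal 'j', then optionally a digit.
Because there's exactly one group, `findall` drops the full match and keeps group 1 from each hit.

['ABq', 'QC', '2_5oQ']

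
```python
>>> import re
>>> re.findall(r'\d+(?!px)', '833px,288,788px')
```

['83', '288', '78']

A negative assertion filters positions out without eating any characters.
Matches: at [0:2] → '83'; at [6:9] → '288'; at [10:12] → '78'.
`findall` yields the raw match text (3 of them) because the pattern has no groups.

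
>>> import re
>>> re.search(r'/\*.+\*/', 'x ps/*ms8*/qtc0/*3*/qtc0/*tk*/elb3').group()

'/*ms8*/qtc0/*3*/qtc0/*tk*/'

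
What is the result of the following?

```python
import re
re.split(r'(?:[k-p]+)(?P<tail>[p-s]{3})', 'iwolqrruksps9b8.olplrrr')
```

Pattern: one or more of a character in [k-p] (non-capturing group); then exactly 3 of a character in [p-s] (captured as 'tail').
Matches to split on: at [2:7] → 'olqrr'; at [8:12] → 'ksps'; at [16:23] → 'olplrrr'.
`re.split` interleaves the captured-group text with the surrounding fragments.

['iw', 'qrr', 'u', 'sps', '9b8.', 'rrr', '']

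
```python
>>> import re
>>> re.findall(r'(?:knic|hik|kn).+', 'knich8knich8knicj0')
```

['knich8knich8knicj0']

With no groups in the pattern, `findall` gives back each whole match — 1 here.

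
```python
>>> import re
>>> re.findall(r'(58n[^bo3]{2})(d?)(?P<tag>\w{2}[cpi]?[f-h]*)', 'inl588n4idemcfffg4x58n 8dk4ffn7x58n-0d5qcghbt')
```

[('58n 8', 'd', 'k4ff'), ('58n-0', 'd', '5qcgh')]

This matches the literal '58n', then exactly 2 of any character except [bo3] (captured); then optionally a literal 'd' (captured); then exactly 2 of a word character, then optionally one of [cpi], then zero or more of a character in [f-h] (captured as 'tag').
`findall` packs the 3 group values into a tuple for every match.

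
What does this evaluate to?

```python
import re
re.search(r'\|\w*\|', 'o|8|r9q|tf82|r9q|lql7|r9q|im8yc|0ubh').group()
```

`re.search` scans for the first position where the pattern succeeds.
The match spans [1:4] → '|8|'.

'|8|'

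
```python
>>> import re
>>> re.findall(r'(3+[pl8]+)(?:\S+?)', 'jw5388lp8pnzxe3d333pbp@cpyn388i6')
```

['388lp8p', '333p', '388']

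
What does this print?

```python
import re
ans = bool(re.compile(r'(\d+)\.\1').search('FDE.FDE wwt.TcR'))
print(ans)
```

False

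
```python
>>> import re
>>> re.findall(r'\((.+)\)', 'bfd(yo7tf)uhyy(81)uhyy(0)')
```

['yo7tf)uhyy(81)uhyy(0']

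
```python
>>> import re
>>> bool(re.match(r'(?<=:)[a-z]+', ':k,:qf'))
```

False

The `(?=…)`/`(?<=…)` assertion just peeks at neighbouring text; it doesn't advance the match position.
`re.match` only tries the pattern at the start of the string.
Here position 0 doesn't satisfy it, so the call returns None, and `bool(None)` is False.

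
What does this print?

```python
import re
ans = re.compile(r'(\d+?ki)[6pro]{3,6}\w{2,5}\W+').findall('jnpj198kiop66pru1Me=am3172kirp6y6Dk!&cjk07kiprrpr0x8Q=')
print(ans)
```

This matches one or more of a digit (lazy), then the literal 'ki' (captured); then 3 to 6 of one of [6pro], then 2 to 5 of a word character, then one or more of a non-word character.
One capturing group, so `findall` returns just the captured substring from each match — 3 in all.

['198ki', '3172ki', '07ki']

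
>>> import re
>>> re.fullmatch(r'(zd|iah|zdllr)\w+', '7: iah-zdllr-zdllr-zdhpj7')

None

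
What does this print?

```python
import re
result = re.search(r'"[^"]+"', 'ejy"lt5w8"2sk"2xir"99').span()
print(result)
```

Unlike `match`, `search` isn't anchored — it looks for the pattern anywhere in the string.
The match spans [3:10] → '"lt5w8"'.

(3, 10)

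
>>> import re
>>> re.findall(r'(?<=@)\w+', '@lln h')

Because the assertion is zero-width, the text it checks is not consumed and won't appear in the result.
Matches: at [1:4] → 'lln'.
Since nothing is captured, `findall` lists the 1 matched substring directly.

['lln']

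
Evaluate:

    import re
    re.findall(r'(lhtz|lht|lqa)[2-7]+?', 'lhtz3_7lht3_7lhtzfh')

['lhtz', 'lht']

Matches: at [0:5] match 'lhtz3', group 1 = 'lhtz'; at [7:11] match 'lht3', group 1 = 'lht'.
Because there's exactly one group, `findall` drops the full match and keeps group 1 from each hit.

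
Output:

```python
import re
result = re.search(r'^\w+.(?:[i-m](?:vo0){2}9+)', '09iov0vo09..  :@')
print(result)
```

None

This matches anchored at the start of the string; then one or more of a word character, then any character; then a character in [i-m], then the literal 'vo0' repeated 2 times, then one or more of the literal '9' (non-capturing group).
`re.search` tries every starting position until one works.
Here no position works, so the call returns None.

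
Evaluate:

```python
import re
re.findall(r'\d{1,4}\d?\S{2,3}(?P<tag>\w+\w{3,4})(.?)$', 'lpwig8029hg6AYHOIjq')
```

Pattern: 1 to 4 of a digit, then optionally a digit, then 2 to 3 of a non-whitespace character; then one or more of a word character, then 3 to 4 of a word character (captured as 'tag'); then optionally any character (captured); then anchored at the end.
Matches: at [5:19] match '8029hg6AYHOIjq', groups = ('AYHOIjq', '').
Multiple groups make `findall` return tuples — one 2-tuple for the one match.

[('AYHOIjq', '')]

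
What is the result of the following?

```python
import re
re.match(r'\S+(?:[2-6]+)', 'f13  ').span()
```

With `match`, the pattern is implicitly anchored at the beginning.
The match spans [0:3] → 'f13'.

(0, 3)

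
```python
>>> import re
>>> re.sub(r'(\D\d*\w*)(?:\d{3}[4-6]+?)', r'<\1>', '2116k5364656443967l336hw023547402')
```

The pattern matches a non-digit, then zero or more of a digit, then zero or more of a word character (captured); then exactly 3 of a digit, then one or more of a character in [4-6] (lazy) (non-capturing group).
Matches: at [4:31] → 'k5364656443967l336hw0235474'.
Each match is replaced using the text its own group 1 captured.

'2116<k5364656443967l336hw023>02'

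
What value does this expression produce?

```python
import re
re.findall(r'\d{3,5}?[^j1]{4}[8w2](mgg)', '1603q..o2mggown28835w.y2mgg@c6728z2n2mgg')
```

['mgg', 'mgg', 'mgg']

Pattern: 3 to 5 of a digit (lazy), then exactly 4 of any character except [j1], then one of [8w2]; then the literal 'mg', then a literal 'g' (captured).
Matches: at [0:12] match '1603q..o2mgg', group 1 = 'mgg'; at [15:27] match '28835w.y2mgg', group 1 = 'mgg'; at [29:40] match '6728z2n2mgg', group 1 = 'mgg'.
One capturing group, so `findall` returns just the captured substring from each match — 3 in all.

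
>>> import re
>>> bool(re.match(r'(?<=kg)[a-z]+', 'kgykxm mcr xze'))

False

The positive lookaround only admits positions where the adjacent text matches; those characters stay outside the span.
`re.match` only tries the pattern at the start of the string.
Here position 0 doesn't satisfy it, so the call returns None, and `bool(None)` is False.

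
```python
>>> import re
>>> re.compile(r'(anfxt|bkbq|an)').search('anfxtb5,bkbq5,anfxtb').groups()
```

`|` is ordered: at each position the engine commits to the first alternative that works.
`re.search` scans for the first position where the pattern succeeds.
The match spans [0:5] → 'anfxt'.
Captured: group 1 = 'anfxt'.

('anfxt',)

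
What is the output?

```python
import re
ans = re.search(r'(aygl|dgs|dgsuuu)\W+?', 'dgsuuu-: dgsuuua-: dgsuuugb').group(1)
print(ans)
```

The match spans [0:7] → 'dgsuuu-'.
Captured: group 1 = 'dgsuuu'.

dgsuuu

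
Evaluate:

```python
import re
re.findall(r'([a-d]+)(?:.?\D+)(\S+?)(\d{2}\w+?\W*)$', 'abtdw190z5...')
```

The pattern matches one or more of a character in [a-d] (captured); then optionally any character, then one or more of a non-digit (non-capturing group); then one or more of a non-whitespace character (lazy) (captured); then exactly 2 of a digit, then one or more of a word character (lazy), then zero or more of a non-word character (captured); then anchored at the end.
Walking the string: at [0:13] match 'abtdw190z5...', groups = ('ab', '1', '90z5...').
With 3 capturing groups, `findall` returns a 3-tuple per match.

[('ab', '1', '90z5...')]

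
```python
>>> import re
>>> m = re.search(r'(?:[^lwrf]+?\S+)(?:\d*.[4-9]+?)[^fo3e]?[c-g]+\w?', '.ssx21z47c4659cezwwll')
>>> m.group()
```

The pattern matches one or more of any character except [lwrf] (lazy), then one or more of a non-whitespace character (non-capturing group); then zero or more of a digit, then any character, then one or more of a character in [4-9] (lazy) (non-capturing group); then optionally any character except [fo3e], then one or more of a character in [c-g], then optionally a word character.
`re.search` scans for the first position where the pattern succeeds.
The match spans [0:17] → '.ssx21z47c4659cez'.

'.ssx21z47c4659cez'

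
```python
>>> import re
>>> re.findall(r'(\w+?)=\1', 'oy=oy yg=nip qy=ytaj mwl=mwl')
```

['oy', 'y', 'mwl']

`\1` has to match the exact text group 1 already captured.
With a single group, `findall` returns only what that group captured — 3 items.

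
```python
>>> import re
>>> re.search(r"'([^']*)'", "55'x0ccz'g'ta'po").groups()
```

('x0ccz',)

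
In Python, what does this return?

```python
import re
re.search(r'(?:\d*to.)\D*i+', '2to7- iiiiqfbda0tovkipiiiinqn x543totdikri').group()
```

The pattern matches zero or more of a digit, then the literal 'to', then any character (non-capturing group); then zero or more of a non-digit, then one or more of the literal 'i'.
`re.search` tries every starting position until one works.
The match spans [0:10] → '2to7- iiii'.

'2to7- iiii'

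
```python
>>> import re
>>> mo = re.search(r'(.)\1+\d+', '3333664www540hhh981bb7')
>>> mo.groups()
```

The backreference `\1` re-matches whatever the first group consumed, character for character.
`re.search` scans for the first position where the pattern succeeds.
The match spans [0:7] → '3333664'.
Captured: group 1 = '3'.

('3',)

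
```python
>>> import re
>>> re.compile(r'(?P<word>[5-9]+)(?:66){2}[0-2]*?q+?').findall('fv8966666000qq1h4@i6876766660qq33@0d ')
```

['896', '68767']

Pattern: one or more of a character in [5-9] (captured as 'word'); then the literal '66' repeated 2 times, then zero or more of a character in [0-2] (lazy), then one or more of a literal 'q' (lazy).
Scanning left to right: at [2:13] match '8966666000q', group 1 = '896'; at [19:30] match '6876766660q', group 1 = '68767'.
One capturing group, so `findall` returns just the captured substring from each match — 2 in all.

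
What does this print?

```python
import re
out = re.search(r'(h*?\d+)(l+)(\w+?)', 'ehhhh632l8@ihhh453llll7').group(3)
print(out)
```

8

This matches zero or more of a literal 'h' (lazy), then one or more of a digit (captured); then one or more of a literal 'l' (captured); then one or more of a word character (lazy) (captured).
`search` walks the string left to right and returns the first match it finds.
The match spans [1:10] → 'hhhh632l8'.
Captured: group 1 = 'hhhh632', group 2 = 'l', group 3 = '8'.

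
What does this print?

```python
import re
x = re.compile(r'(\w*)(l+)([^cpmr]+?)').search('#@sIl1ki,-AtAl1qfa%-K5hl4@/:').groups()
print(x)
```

('sI', 'l', '1')

The match spans [2:6] → 'sIl1'.
Captured: group 1 = 'sI', group 2 = 'l', group 3 = '1'.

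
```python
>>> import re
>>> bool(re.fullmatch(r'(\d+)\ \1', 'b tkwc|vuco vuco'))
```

False

For `fullmatch`, every character of the input must be accounted for by the pattern.
Here the pattern can't cover the whole string, so the call returns None, and `bool(None)` is False.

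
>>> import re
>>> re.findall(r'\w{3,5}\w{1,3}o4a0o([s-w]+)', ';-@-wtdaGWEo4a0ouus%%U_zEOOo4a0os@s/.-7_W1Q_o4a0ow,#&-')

['uus', 's', 'w']

Pattern: 3 to 5 of a word character, then 1 to 3 of a word character; then the literal 'o4a', then the literal '0o'; then one or more of a character in [s-w] (captured).
Walking the string: at [4:19] match 'wtdaGWEo4a0ouus', group 1 = 'uus'; at [21:33] match 'U_zEOOo4a0os', group 1 = 's'; at [38:50] match '7_W1Q_o4a0ow', group 1 = 'w'.
Because there's exactly one group, `findall` drops the full match and keeps group 1 from each hit.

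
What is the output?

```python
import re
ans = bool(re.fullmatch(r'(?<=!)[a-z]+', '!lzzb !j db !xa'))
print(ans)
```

For `fullmatch`, every character of the input must be accounted for by the pattern.
Here the pattern can't cover the whole string, so the call returns None, and `bool(None)` is False.

False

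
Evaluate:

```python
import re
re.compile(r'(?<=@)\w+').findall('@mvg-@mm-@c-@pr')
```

Lookahead/lookbehind check context without consuming it, so the matched span excludes the asserted characters.
Matches: at [1:4] → 'mvg'; at [6:8] → 'mm'; at [10:11] → 'c'; at [13:15] → 'pr'.
`findall` yields the raw match text (4 of them) because the pattern has no groups.

['mvg', 'mm', 'c', 'pr']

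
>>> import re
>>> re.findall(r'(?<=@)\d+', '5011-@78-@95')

The positive lookaround only admits positions where the adjacent text matches; those characters stay outside the span.
With no groups in the pattern, `findall` gives back each whole match — 2 here.

['78', '95']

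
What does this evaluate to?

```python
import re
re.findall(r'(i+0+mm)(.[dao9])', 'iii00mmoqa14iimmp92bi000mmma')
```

The pattern matches one or more of a literal 'i', then one or more of the literal '0', then the literal 'mm' (captured); then any character, then one of [dao9] (captured).
Walking the string: at [20:28] match 'i000mmma', groups = ('i000mm', 'ma').
Multiple groups make `findall` return tuples — one 2-tuple for the one match.

[('i000mm', 'ma')]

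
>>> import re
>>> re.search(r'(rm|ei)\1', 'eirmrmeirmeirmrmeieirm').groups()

('rm',)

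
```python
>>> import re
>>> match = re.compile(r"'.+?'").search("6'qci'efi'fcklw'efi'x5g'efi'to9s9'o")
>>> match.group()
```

A `+?`/`*?`/`{m,n}?` starts at its minimum and grows only as far as needed for what follows to match.
`search` walks the string left to right and returns the first match it finds.
The match spans [1:6] → "'qci'".

"'qci'"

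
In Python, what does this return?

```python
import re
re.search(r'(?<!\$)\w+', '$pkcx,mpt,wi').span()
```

(2, 5)

`(?!…)`/`(?<!…)` only lets a position through if the neighbouring text does NOT match; no characters are consumed.
The match spans [2:5] → 'kcx'.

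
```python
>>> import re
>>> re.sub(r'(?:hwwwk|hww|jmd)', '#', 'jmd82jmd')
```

'#82#'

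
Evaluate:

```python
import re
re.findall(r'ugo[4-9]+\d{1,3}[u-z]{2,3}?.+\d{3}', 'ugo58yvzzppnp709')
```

['ugo58yvzzppnp709']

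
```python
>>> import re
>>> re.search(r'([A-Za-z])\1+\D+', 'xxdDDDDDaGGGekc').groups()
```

('x',)

After group 1 captures some text, `\1` only succeeds where that same text appears again.
Unlike `match`, `search` isn't anchored — it looks for the pattern anywhere in the string.
The match spans [0:15] → 'xxdDDDDDaGGGekc'.
Captured: group 1 = 'x'.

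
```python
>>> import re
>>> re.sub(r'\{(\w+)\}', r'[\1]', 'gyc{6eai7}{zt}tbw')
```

Matches: at [3:10] → '{6eai7}'; at [10:14] → '{zt}'.
`\1` in the replacement pulls in group 1's text for each match.

'gyc[6eai7][zt]tbw'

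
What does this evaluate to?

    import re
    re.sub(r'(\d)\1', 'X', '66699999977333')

The backreference `\1` re-matches whatever the first group consumed, character for character.
Matches: at [0:2] → '66'; at [3:5] → '99'; at [5:7] → '99'; at [7:9] → '99'; at [9:11] → '77'; ….
`sub` substitutes 'X' at each match site.

'X6XXXXX3'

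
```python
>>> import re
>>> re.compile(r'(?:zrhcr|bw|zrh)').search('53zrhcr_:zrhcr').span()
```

(2, 7)

Branches in `(...|...)` are attempted left-to-right; the first branch that allows the whole pattern to succeed is taken.
Unlike `match`, `search` isn't anchored — it looks for the pattern anywhere in the string.
The match spans [2:7] → 'zrhcr'.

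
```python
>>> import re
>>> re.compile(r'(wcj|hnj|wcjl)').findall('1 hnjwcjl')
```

['hnj', 'wcj']

Alternation tries branches left to right and keeps the first one that lets the overall match succeed at that position.
Matches: at [2:5] match 'hnj', group 1 = 'hnj'; at [5:8] match 'wcj', group 1 = 'wcj'.
With a single group, `findall` returns only what that group captured — 2 items.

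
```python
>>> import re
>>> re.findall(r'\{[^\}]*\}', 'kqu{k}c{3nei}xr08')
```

['{k}', '{3nei}']

With no groups in the pattern, `findall` gives back each whole match — 2 here.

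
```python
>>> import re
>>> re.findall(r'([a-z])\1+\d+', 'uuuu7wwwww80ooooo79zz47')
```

['u', 'w', 'o', 'z']

`\1` has to match the exact text group 1 already captured.
Walking the string: at [0:5] match 'uuuu7', group 1 = 'u'; at [5:12] match 'wwwww80', group 1 = 'w'; at [12:19] match 'ooooo79', group 1 = 'o'; at [19:23] match 'zz47', group 1 = 'z'.
With a single group, `findall` returns only what that group captured — 4 items.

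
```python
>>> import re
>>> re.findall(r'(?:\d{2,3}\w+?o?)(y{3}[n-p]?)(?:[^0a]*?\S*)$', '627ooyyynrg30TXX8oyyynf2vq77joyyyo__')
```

['yyyn']

Lazy quantifiers expand one character at a time until the remainder of the pattern can match.
One capturing group, so `findall` returns just the captured substring from the one match — 1 in all.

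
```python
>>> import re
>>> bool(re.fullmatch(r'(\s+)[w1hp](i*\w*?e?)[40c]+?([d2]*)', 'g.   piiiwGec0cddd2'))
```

False

The pattern matches one or more of whitespace (captured); then one of [w1hp]; then zero or more of the literal 'i', then zero or more of a word character (lazy), then optionally the literal 'e' (captured); then one or more of one of [40c] (lazy); then zero or more of one of [d2] (captured).
`re.fullmatch` requires the pattern to consume the entire string.
Here there's no way to consume every character, so the call returns None, and `bool(None)` is False.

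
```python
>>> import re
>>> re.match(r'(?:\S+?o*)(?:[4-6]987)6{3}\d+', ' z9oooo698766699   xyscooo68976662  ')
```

None

The pattern matches one or more of a non-whitespace character (lazy), then zero or more of a literal 'o' (non-capturing group); then a character in [4-6], then the literal '987' (non-capturing group); then exactly 3 of the literal '6', then one or more of a digit.
With `match`, the pattern is implicitly anchored at the beginning.
Here position 0 doesn't satisfy it, so the call returns None.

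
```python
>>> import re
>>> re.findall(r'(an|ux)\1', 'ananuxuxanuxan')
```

['an', 'ux']

After group 1 captures some text, `\1` only succeeds where that same text appears again.
Walking the string: at [0:4] match 'anan', group 1 = 'an'; at [4:8] match 'uxux', group 1 = 'ux'.
Because there's exactly one group, `findall` drops the full match and keeps group 1 from each hit.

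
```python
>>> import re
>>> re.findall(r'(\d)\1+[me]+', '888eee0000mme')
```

['8', '0']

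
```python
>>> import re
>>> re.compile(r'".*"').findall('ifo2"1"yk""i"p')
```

['"1"yk""i"']

`findall` yields the raw match text (1 of them) because the pattern has no groups.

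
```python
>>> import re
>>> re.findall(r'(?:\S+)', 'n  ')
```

This matches one or more of a non-whitespace character (non-capturing group).
Since nothing is captured, `findall` lists the 1 matched substring directly.

['n']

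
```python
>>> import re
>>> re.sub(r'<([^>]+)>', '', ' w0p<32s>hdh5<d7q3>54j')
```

' w0phdh554j'

Matches: at [4:9] → '<32s>'; at [13:19] → '<d7q3>'.
`sub` substitutes '' at each match site.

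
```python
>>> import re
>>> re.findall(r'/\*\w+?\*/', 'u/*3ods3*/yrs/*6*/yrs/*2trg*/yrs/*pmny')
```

`findall` yields the raw match text (3 of them) because the pattern has no groups.

['/*3ods3*/', '/*6*/', '/*2trg*/']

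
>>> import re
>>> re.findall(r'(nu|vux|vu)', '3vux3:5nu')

['vux', 'nu']

The regex engine tests alternatives in the order written; an earlier branch that matches wins even if a later one would match more.
One capturing group, so `findall` returns just the captured substring from each match — 2 in all.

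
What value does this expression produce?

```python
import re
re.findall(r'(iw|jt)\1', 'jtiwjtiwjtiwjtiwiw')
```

`\1` has to match the exact text group 1 already captured.
Because there's exactly one group, `findall` drops the full match and keeps group 1 from the one hit.

['iw']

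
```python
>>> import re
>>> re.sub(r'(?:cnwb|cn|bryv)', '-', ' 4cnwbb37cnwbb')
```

' 4-b37-b'

The regex engine tests alternatives in the order written; an earlier branch that matches wins even if a later one would match more.
Every occurrence is swapped for '-'.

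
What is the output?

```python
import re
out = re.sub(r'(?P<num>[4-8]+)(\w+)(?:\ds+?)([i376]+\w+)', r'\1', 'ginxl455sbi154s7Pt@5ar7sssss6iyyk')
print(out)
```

ginxl455@5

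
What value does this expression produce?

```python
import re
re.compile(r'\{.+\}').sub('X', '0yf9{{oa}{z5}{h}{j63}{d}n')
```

Matches: at [4:24] → '{{oa}{z5}{h}{j63}{d}'.
Each match is replaced by 'X'.

'0yf9Xn'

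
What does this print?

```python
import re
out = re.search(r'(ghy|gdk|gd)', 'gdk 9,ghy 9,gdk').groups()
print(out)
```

The regex engine tests alternatives in the order written; an earlier branch that matches wins even if a later one would match more.
Unlike `match`, `search` isn't anchored — it looks for the pattern anywhere in the string.
The match spans [0:3] → 'gdk'.
Captured: group 1 = 'gdk'.

('gdk',)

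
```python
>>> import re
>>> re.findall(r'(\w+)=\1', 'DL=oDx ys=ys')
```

['ys']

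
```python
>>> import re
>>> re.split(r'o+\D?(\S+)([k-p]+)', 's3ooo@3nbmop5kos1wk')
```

['s3', '3nbmop5kos1w', 'k', '']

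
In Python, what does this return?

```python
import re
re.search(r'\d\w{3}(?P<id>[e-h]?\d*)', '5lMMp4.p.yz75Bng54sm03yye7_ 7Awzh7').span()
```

This matches a digit, then exactly 3 of a word character; then optionally a character in [e-h], then zero or more of a digit (captured as 'id').
`re.search` tries every starting position until one works.
The match spans [0:4] → '5lMM'.
Captured: group 1 = ''.

(0, 4)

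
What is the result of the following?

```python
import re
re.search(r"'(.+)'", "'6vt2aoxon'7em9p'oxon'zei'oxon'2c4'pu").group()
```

"'6vt2aoxon'7em9p'oxon'zei'oxon'2c4'"

Unlike `match`, `search` isn't anchored — it looks for the pattern anywhere in the string.
The match spans [0:35] → "'6vt2aoxon'7em9p'oxon'zei'oxon'2c4'".
Captured: group 1 = "6vt2aoxon'7em9p'oxon'zei'oxon'2c4".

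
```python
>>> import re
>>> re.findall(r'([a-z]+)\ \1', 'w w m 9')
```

['w']

`\1` is not a pattern — it's the concrete string captured by group 1, re-applied verbatim.
Walking the string: at [0:3] match 'w w', group 1 = 'w'.
With a single group, `findall` returns only what that group captured — 1 item.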